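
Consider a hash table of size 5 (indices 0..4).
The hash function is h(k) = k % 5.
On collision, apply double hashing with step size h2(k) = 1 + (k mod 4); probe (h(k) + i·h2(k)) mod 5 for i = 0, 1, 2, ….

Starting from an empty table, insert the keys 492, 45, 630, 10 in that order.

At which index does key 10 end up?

492: h=2 => slot 2
45: h=0 => slot 0
630: h=0, h2=3, probe 0,3 => slot 3
10: h=0, h2=3, probe 0,3,1 => slot 1
Table: [45, 10, 492, 630, ∅]

1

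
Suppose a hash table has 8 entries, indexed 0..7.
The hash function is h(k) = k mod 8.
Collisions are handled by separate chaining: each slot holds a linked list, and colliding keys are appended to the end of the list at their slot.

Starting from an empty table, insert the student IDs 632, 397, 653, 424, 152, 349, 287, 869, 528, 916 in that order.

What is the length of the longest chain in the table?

4

Insert 632: h=0, bucket 0 empty → new chain.
Insert 397: h=5, bucket 5 empty → new chain.
Insert 653: h=5, bucket 5 nonempty → append to chain.
Insert 424: h=0, bucket 0 nonempty → append to chain.
Insert 152: h=0, bucket 0 nonempty → append to chain.
Insert 349: h=5, bucket 5 nonempty → append to chain.
Insert 287: h=7, bucket 7 empty → new chain.
Insert 869: h=5, bucket 5 nonempty → append to chain.
Insert 528: h=0, bucket 0 nonempty → append to chain.
Insert 916: h=4, bucket 4 empty → new chain.
Final buckets:
0: 632 -> 424 -> 152 -> 528
1: .
2: .
3: .
4: 916
5: 397 -> 653 -> 349 -> 869
6: .
7: 287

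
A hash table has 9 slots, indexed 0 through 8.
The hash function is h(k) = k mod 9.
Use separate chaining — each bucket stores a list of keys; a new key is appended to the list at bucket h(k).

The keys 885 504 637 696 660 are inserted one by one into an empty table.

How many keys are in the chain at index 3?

Insert 885: h=3, bucket 3 empty -> new chain.
Insert 504: h=0, bucket 0 empty -> new chain.
Insert 637: h=7, bucket 7 empty -> new chain.
Insert 696: h=3, bucket 3 nonempty -> append to chain.
Insert 660: h=3, bucket 3 nonempty -> append to chain.
Final buckets:
0: 504
1: ∅
2: ∅
3: 885 -> 696 -> 660
4: ∅
5: ∅
6: ∅
7: 637
8: ∅

3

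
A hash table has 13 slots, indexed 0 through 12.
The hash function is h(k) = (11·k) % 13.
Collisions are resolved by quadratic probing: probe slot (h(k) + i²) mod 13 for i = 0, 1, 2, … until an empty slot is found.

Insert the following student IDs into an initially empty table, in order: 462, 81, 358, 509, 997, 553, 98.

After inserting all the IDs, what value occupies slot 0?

462: h=12 -> slot 12
81: h=7 -> slot 7
358: h=12, probe 12,0 -> slot 0
509: h=9 -> slot 9
997: h=8 -> slot 8
553: h=12, probe 12,0,3 -> slot 3
98: h=12, probe 12,0,3,8,2 -> slot 2
Table: [358, —, 98, 553, —, —, —, 81, 997, 509, —, —, 462]

358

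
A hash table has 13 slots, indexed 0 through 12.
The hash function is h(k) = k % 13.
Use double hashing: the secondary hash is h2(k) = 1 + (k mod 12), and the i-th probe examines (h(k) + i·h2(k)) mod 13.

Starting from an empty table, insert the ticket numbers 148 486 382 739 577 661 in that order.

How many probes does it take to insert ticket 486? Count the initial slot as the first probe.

2

148: h=5 => slot 5
486: h=5, h2=7, probe 5,12 => slot 12
382: h=5, h2=11, probe 5,3 => slot 3
739: h=11 => slot 11
577: h=5, h2=2, probe 5,7 => slot 7
661: h=11, h2=2, probe 11,0 => slot 0
Table: [661, -, -, 382, -, 148, -, 577, -, -, -, 739, 486]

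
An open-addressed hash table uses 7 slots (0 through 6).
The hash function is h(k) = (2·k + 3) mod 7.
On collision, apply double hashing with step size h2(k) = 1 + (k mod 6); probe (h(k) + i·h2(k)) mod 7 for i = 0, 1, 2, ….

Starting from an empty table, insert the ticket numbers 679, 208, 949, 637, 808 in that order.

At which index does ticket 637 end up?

679: h=3 => slot 3
208: h=6 => slot 6
949: h=4 => slot 4
637: h=3, h2=2, probe 3,5 => slot 5
808: h=2 => slot 2
Table: [-, -, 808, 679, 949, 637, 208]

5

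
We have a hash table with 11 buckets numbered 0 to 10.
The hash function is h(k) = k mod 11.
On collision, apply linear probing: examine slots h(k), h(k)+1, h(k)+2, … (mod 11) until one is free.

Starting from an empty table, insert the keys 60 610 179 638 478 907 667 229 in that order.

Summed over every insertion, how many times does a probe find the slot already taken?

60: h=5 => slot 5
610: h=5, probe 5,6 => slot 6
179: h=3 => slot 3
638: h=0 => slot 0
478: h=5, probe 5,6,7 => slot 7
907: h=5, probe 5,6,7,8 => slot 8
667: h=7, probe 7,8,9 => slot 9
229: h=9, probe 9,10 => slot 10
Table: [638, _, _, 179, _, 60, 610, 478, 907, 667, 229]

9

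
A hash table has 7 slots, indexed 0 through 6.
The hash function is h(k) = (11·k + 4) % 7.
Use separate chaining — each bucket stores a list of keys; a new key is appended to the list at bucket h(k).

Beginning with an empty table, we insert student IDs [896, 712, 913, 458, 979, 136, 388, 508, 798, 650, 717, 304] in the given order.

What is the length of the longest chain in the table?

896 -> bucket 4
712 -> bucket 3
913 -> bucket 2
458 -> bucket 2 (collision)
979 -> bucket 0
136 -> bucket 2 (collision)
388 -> bucket 2 (collision)
508 -> bucket 6
798 -> bucket 4 (collision)
650 -> bucket 0 (collision)
717 -> bucket 2 (collision)
304 -> bucket 2 (collision)
Final buckets:
0: 979 -> 650
1: ∅
2: 913 -> 458 -> 136 -> 388 -> 717 -> 304
3: 712
4: 896 -> 798
5: ∅
6: 508

6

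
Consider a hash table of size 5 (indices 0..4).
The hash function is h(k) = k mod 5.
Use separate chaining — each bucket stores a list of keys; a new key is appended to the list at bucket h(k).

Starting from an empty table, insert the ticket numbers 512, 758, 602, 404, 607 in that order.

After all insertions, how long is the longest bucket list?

3

Insert 512: h=2, bucket 2 empty → new chain.
Insert 758: h=3, bucket 3 empty → new chain.
Insert 602: h=2, bucket 2 nonempty → append to chain.
Insert 404: h=4, bucket 4 empty → new chain.
Insert 607: h=2, bucket 2 nonempty → append to chain.
Final buckets:
0: .
1: .
2: 512 -> 602 -> 607
3: 758
4: 404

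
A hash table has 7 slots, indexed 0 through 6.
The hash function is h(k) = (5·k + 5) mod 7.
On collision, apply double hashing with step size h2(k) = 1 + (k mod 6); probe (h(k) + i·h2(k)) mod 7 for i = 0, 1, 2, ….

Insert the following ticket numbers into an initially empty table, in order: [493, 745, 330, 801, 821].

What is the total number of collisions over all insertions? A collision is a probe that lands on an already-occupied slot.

6

Insert 493: h=6, slot 6 empty => index 6.
Insert 745: h=6, h2=2, slot 6 occupied => index 1.
Insert 330: h=3, slot 3 empty => index 3.
Insert 801: h=6, h2=4, slots 6,3 occupied => index 0.
Insert 821: h=1, h2=6, slots 1,0,6 occupied => index 5.
Table: [801, 745, _, 330, _, 821, 493]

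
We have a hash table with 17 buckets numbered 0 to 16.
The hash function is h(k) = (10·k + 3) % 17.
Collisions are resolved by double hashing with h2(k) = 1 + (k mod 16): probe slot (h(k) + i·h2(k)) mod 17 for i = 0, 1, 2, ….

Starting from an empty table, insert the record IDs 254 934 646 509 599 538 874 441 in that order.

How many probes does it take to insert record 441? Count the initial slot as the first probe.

Insert 254: h=10, slot 10 empty -> index 10.
Insert 934: h=10, h2=7, slot 10 occupied -> index 0.
Insert 646: h=3, slot 3 empty -> index 3.
Insert 509: h=10, h2=14, slot 10 occupied -> index 7.
Insert 599: h=9, slot 9 empty -> index 9.
Insert 538: h=11, slot 11 empty -> index 11.
Insert 874: h=5, slot 5 empty -> index 5.
Insert 441: h=10, h2=10, slots 10,3 occupied -> index 13.
Table: [934, —, —, 646, —, 874, —, 509, —, 599, 254, 538, —, 441, —, —, —]

3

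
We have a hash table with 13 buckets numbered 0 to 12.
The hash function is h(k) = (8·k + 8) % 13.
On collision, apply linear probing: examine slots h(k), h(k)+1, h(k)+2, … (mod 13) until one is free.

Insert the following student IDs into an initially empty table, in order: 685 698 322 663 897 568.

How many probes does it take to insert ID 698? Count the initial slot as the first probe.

685: h=2 => slot 2
698: h=2, probe 2,3 => slot 3
322: h=10 => slot 10
663: h=8 => slot 8
897: h=8, probe 8,9 => slot 9
568: h=2, probe 2,3,4 => slot 4
Table: [∅, ∅, 685, 698, 568, ∅, ∅, ∅, 663, 897, 322, ∅, ∅]

2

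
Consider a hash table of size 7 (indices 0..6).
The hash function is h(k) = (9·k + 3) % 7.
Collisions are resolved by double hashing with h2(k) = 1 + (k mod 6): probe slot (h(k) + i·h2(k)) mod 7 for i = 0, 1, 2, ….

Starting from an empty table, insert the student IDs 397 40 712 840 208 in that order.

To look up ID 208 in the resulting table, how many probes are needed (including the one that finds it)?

4

397: h=6 → slot 6
40: h=6, h2=5, probe 6,4 → slot 4
712: h=6, h2=5, probe 6,4,2 → slot 2
840: h=3 → slot 3
208: h=6, h2=5, probe 6,4,2,0 → slot 0
Table: [208, -, 712, 840, 40, -, 397]
Lookup 208: h=6, h2=5, probe 6,4,2,0 → found at 0.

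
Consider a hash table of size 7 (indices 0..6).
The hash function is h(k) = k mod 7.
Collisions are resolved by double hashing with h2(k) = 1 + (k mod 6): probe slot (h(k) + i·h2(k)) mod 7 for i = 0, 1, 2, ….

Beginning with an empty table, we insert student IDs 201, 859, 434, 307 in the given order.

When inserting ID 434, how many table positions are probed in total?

201 hashes to 5; slot 5 is free → place at 5.
859 hashes to 5, h2=2; 5 taken → place at 0.
434 hashes to 0, h2=3; 0 taken → place at 3.
307 hashes to 6; slot 6 is free → place at 6.
Table: [859, -, -, 434, -, 201, 307]

2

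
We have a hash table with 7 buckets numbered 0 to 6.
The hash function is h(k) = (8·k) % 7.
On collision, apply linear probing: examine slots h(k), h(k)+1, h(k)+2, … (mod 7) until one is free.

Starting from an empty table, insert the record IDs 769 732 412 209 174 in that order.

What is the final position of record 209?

Insert 769: h=6, slot 6 empty => index 6.
Insert 732: h=4, slot 4 empty => index 4.
Insert 412: h=6, slot 6 occupied => index 0.
Insert 209: h=6, slots 6,0 occupied => index 1.
Insert 174: h=6, slots 6,0,1 occupied => index 2.
Table: [412, 209, 174, ., 732, ., 769]

1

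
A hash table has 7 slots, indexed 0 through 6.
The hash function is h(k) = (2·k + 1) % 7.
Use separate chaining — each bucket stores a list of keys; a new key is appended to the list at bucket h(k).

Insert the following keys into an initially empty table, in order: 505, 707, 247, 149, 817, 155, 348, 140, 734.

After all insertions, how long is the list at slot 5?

2

Insert 505: h=3, bucket 3 empty → new chain.
Insert 707: h=1, bucket 1 empty → new chain.
Insert 247: h=5, bucket 5 empty → new chain.
Insert 149: h=5, bucket 5 nonempty → append to chain.
Insert 817: h=4, bucket 4 empty → new chain.
Insert 155: h=3, bucket 3 nonempty → append to chain.
Insert 348: h=4, bucket 4 nonempty → append to chain.
Insert 140: h=1, bucket 1 nonempty → append to chain.
Insert 734: h=6, bucket 6 empty → new chain.
Final buckets:
0: ∅
1: 707 -> 140
2: ∅
3: 505 -> 155
4: 817 -> 348
5: 247 -> 149
6: 734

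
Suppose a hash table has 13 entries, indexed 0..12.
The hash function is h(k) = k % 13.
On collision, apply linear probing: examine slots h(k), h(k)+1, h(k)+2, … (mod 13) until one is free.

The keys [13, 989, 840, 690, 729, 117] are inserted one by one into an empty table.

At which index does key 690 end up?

2

13: h=0 => slot 0
989: h=1 => slot 1
840: h=8 => slot 8
690: h=1, probe 1,2 => slot 2
729: h=1, probe 1,2,3 => slot 3
117: h=0, probe 0,1,2,3,4 => slot 4
Table: [13, 989, 690, 729, 117, -, -, -, 840, -, -, -, -]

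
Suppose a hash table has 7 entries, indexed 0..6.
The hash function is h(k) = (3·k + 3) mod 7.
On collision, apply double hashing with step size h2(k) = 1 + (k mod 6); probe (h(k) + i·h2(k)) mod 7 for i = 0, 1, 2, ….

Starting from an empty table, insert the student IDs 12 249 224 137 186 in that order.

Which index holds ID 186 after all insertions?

2

12 hashes to 4; slot 4 is free => place at 4.
249 hashes to 1; slot 1 is free => place at 1.
224 hashes to 3; slot 3 is free => place at 3.
137 hashes to 1, h2=6; 1 taken => place at 0.
186 hashes to 1, h2=1; 1 taken => place at 2.
Table: [137, 249, 186, 224, 12, -, -]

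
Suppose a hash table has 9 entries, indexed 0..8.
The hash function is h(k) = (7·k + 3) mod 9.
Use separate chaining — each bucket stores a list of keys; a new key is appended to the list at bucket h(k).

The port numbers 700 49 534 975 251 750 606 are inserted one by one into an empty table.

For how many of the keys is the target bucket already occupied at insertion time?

700 → bucket 7
49 → bucket 4
534 → bucket 6
975 → bucket 6 (collision)
251 → bucket 5
750 → bucket 6 (collision)
606 → bucket 6 (collision)
Final buckets:
0: _
1: _
2: _
3: _
4: 49
5: 251
6: 534 -> 975 -> 750 -> 606
7: 700
8: _

3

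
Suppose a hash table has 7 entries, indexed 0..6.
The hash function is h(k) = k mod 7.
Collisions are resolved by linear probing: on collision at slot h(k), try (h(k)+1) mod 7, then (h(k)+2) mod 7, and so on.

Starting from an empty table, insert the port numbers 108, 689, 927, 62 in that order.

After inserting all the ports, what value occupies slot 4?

108: h=3 -> slot 3
689: h=3, probe 3,4 -> slot 4
927: h=3, probe 3,4,5 -> slot 5
62: h=6 -> slot 6
Table: [_, _, _, 108, 689, 927, 62]

689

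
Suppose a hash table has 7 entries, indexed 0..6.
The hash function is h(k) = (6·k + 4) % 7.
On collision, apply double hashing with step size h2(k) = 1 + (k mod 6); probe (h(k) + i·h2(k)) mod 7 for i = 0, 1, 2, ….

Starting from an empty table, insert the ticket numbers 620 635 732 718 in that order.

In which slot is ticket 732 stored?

1

620 hashes to 0; slot 0 is free => place at 0.
635 hashes to 6; slot 6 is free => place at 6.
732 hashes to 0, h2=1; 0 taken => place at 1.
718 hashes to 0, h2=5; 0 taken => place at 5.
Table: [620, 732, ∅, ∅, ∅, 718, 635]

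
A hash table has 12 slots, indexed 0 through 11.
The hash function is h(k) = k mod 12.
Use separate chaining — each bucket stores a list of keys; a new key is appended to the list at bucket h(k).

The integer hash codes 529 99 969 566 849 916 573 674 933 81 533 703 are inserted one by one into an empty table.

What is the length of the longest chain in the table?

529 -> bucket 1
99 -> bucket 3
969 -> bucket 9
566 -> bucket 2
849 -> bucket 9 (collision)
916 -> bucket 4
573 -> bucket 9 (collision)
674 -> bucket 2 (collision)
933 -> bucket 9 (collision)
81 -> bucket 9 (collision)
533 -> bucket 5
703 -> bucket 7
Final buckets:
0: -
1: 529
2: 566 -> 674
3: 99
4: 916
5: 533
6: -
7: 703
8: -
9: 969 -> 849 -> 573 -> 933 -> 81
10: -
11: -

5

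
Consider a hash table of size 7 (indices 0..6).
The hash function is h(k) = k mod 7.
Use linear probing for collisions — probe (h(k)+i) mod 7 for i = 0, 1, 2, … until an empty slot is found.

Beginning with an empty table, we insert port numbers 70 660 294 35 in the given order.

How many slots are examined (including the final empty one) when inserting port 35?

70 hashes to 0; slot 0 is free → place at 0.
660 hashes to 2; slot 2 is free → place at 2.
294 hashes to 0; 0 taken → place at 1.
35 hashes to 0; 0,1,2 taken → place at 3.
Table: [70, 294, 660, 35, -, -, -]

4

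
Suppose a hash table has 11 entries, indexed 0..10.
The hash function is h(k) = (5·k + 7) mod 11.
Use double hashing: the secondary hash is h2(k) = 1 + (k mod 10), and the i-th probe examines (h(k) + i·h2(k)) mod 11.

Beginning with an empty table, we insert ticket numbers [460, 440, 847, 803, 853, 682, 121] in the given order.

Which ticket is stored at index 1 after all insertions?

853

Insert 460: h=8, slot 8 empty -> index 8.
Insert 440: h=7, slot 7 empty -> index 7.
Insert 847: h=7, h2=8, slot 7 occupied -> index 4.
Insert 803: h=7, h2=4, slot 7 occupied -> index 0.
Insert 853: h=4, h2=4, slots 4,8 occupied -> index 1.
Insert 682: h=7, h2=3, slot 7 occupied -> index 10.
Insert 121: h=7, h2=2, slot 7 occupied -> index 9.
Table: [803, 853, —, —, 847, —, —, 440, 460, 121, 682]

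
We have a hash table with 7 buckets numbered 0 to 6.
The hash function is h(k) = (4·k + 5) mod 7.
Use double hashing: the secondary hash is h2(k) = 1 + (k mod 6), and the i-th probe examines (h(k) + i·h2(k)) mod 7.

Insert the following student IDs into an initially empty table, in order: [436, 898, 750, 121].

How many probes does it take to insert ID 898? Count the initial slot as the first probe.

2

436 hashes to 6; slot 6 is free => place at 6.
898 hashes to 6, h2=5; 6 taken => place at 4.
750 hashes to 2; slot 2 is free => place at 2.
121 hashes to 6, h2=2; 6 taken => place at 1.
Table: [_, 121, 750, _, 898, _, 436]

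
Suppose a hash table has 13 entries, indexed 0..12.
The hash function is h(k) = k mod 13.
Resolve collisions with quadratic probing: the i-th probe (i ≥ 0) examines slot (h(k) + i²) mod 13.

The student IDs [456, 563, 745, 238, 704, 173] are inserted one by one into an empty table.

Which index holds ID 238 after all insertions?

Insert 456: h=1, slot 1 empty -> index 1.
Insert 563: h=4, slot 4 empty -> index 4.
Insert 745: h=4, slot 4 occupied -> index 5.
Insert 238: h=4, slots 4,5 occupied -> index 8.
Insert 704: h=2, slot 2 empty -> index 2.
Insert 173: h=4, slots 4,5,8 occupied -> index 0.
Table: [173, 456, 704, -, 563, 745, -, -, 238, -, -, -, -]

8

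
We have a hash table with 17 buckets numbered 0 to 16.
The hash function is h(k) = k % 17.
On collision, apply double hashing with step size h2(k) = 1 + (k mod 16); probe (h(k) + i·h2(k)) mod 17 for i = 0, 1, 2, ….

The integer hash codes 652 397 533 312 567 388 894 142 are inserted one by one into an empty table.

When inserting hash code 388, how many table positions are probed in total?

2

652 hashes to 6; slot 6 is free => place at 6.
397 hashes to 6, h2=14; 6 taken => place at 3.
533 hashes to 6, h2=6; 6 taken => place at 12.
312 hashes to 6, h2=9; 6 taken => place at 15.
567 hashes to 6, h2=8; 6 taken => place at 14.
388 hashes to 14, h2=5; 14 taken => place at 2.
894 hashes to 10; slot 10 is free => place at 10.
142 hashes to 6, h2=15; 6 taken => place at 4.
Table: [., ., 388, 397, 142, ., 652, ., ., ., 894, ., 533, ., 567, 312, .]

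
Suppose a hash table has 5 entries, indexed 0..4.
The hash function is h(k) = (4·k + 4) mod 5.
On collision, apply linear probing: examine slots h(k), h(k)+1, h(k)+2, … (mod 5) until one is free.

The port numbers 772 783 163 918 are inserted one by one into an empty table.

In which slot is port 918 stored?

772 hashes to 2; slot 2 is free => place at 2.
783 hashes to 1; slot 1 is free => place at 1.
163 hashes to 1; 1,2 taken => place at 3.
918 hashes to 1; 1,2,3 taken => place at 4.
Table: [-, 783, 772, 163, 918]

4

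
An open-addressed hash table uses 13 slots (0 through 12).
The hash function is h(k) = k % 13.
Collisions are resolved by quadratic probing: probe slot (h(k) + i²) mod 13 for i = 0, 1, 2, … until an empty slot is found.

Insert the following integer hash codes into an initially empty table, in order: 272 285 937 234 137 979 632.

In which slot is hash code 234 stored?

272: h=12 → slot 12
285: h=12, probe 12,0 → slot 0
937: h=1 → slot 1
234: h=0, probe 0,1,4 → slot 4
137: h=7 → slot 7
979: h=4, probe 4,5 → slot 5
632: h=8 → slot 8
Table: [285, 937, ∅, ∅, 234, 979, ∅, 137, 632, ∅, ∅, ∅, 272]

4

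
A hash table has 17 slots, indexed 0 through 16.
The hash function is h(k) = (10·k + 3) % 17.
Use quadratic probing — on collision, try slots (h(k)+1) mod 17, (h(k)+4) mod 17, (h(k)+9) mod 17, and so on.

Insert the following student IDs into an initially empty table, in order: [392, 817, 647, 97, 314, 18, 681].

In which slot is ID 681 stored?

12

392 hashes to 13; slot 13 is free → place at 13.
817 hashes to 13; 13 taken → place at 14.
647 hashes to 13; 13,14 taken → place at 0.
97 hashes to 4; slot 4 is free → place at 4.
314 hashes to 15; slot 15 is free → place at 15.
18 hashes to 13; 13,14,0 taken → place at 5.
681 hashes to 13; 13,14,0,5 taken → place at 12.
Table: [647, ∅, ∅, ∅, 97, 18, ∅, ∅, ∅, ∅, ∅, ∅, 681, 392, 817, 314, ∅]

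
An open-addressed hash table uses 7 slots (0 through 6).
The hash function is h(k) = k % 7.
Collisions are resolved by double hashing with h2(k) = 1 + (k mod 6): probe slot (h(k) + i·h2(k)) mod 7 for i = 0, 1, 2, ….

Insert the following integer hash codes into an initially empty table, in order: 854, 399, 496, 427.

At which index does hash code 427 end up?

2

Insert 854: h=0, slot 0 empty → index 0.
Insert 399: h=0, h2=4, slot 0 occupied → index 4.
Insert 496: h=6, slot 6 empty → index 6.
Insert 427: h=0, h2=2, slot 0 occupied → index 2.
Table: [854, -, 427, -, 399, -, 496]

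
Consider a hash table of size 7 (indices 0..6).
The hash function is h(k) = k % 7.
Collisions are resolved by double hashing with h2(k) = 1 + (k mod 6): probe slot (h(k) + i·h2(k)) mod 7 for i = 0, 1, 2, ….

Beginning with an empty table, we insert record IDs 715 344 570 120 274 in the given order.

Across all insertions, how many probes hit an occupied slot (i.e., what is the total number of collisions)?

3

Insert 715: h=1, slot 1 empty -> index 1.
Insert 344: h=1, h2=3, slot 1 occupied -> index 4.
Insert 570: h=3, slot 3 empty -> index 3.
Insert 120: h=1, h2=1, slot 1 occupied -> index 2.
Insert 274: h=1, h2=5, slot 1 occupied -> index 6.
Table: [., 715, 120, 570, 344, ., 274]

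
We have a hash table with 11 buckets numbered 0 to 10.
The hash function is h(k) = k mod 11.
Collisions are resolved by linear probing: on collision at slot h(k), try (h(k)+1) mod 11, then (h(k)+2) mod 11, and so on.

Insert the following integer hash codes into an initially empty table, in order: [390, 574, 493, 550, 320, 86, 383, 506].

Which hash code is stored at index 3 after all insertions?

383

390 hashes to 5; slot 5 is free → place at 5.
574 hashes to 2; slot 2 is free → place at 2.
493 hashes to 9; slot 9 is free → place at 9.
550 hashes to 0; slot 0 is free → place at 0.
320 hashes to 1; slot 1 is free → place at 1.
86 hashes to 9; 9 taken → place at 10.
383 hashes to 9; 9,10,0,1,2 taken → place at 3.
506 hashes to 0; 0,1,2,3 taken → place at 4.
Table: [550, 320, 574, 383, 506, 390, —, —, —, 493, 86]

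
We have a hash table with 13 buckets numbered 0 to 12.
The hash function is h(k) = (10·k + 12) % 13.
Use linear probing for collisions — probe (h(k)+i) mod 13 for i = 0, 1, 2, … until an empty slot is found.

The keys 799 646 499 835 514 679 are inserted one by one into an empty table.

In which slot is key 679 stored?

5

799: h=7 => slot 7
646: h=11 => slot 11
499: h=10 => slot 10
835: h=3 => slot 3
514: h=4 => slot 4
679: h=3, probe 3,4,5 => slot 5
Table: [—, —, —, 835, 514, 679, —, 799, —, —, 499, 646, —]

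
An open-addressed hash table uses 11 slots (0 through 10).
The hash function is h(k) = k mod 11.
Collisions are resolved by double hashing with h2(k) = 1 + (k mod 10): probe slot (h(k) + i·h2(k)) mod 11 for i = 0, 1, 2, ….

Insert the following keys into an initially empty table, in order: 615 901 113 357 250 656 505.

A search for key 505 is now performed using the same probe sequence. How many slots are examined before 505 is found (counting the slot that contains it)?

615 hashes to 10; slot 10 is free -> place at 10.
901 hashes to 10, h2=2; 10 taken -> place at 1.
113 hashes to 3; slot 3 is free -> place at 3.
357 hashes to 5; slot 5 is free -> place at 5.
250 hashes to 8; slot 8 is free -> place at 8.
656 hashes to 7; slot 7 is free -> place at 7.
505 hashes to 10, h2=6; 10,5 taken -> place at 0.
Table: [505, 901, _, 113, _, 357, _, 656, 250, _, 615]
Lookup 505: h=10, h2=6, probe 10,5,0 → found at 0.

3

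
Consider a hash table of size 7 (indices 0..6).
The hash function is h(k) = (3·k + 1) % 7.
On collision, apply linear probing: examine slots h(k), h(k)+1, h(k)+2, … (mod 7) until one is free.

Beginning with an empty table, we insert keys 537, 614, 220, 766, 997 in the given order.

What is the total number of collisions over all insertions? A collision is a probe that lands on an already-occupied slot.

7

537 hashes to 2; slot 2 is free -> place at 2.
614 hashes to 2; 2 taken -> place at 3.
220 hashes to 3; 3 taken -> place at 4.
766 hashes to 3; 3,4 taken -> place at 5.
997 hashes to 3; 3,4,5 taken -> place at 6.
Table: [., ., 537, 614, 220, 766, 997]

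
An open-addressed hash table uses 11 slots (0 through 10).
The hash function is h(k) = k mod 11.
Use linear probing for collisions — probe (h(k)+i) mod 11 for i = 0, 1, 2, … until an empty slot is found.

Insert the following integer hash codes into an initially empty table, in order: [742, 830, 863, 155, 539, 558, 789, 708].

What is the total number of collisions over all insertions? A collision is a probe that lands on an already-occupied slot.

4

742 hashes to 5; slot 5 is free → place at 5.
830 hashes to 5; 5 taken → place at 6.
863 hashes to 5; 5,6 taken → place at 7.
155 hashes to 1; slot 1 is free → place at 1.
539 hashes to 0; slot 0 is free → place at 0.
558 hashes to 8; slot 8 is free → place at 8.
789 hashes to 8; 8 taken → place at 9.
708 hashes to 4; slot 4 is free → place at 4.
Table: [539, 155, ∅, ∅, 708, 742, 830, 863, 558, 789, ∅]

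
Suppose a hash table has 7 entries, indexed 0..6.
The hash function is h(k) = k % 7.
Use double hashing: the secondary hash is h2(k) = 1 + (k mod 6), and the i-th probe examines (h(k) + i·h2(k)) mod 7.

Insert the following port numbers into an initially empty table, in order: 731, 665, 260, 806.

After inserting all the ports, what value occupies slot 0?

665

731 hashes to 3; slot 3 is free => place at 3.
665 hashes to 0; slot 0 is free => place at 0.
260 hashes to 1; slot 1 is free => place at 1.
806 hashes to 1, h2=3; 1 taken => place at 4.
Table: [665, 260, -, 731, 806, -, -]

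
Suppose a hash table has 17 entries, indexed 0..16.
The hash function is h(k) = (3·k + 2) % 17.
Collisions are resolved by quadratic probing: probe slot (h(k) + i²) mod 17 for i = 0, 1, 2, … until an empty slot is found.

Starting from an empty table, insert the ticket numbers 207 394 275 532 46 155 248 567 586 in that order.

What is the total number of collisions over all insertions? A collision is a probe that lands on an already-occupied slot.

4

207: h=11 -> slot 11
394: h=11, probe 11,12 -> slot 12
275: h=11, probe 11,12,15 -> slot 15
532: h=0 -> slot 0
46: h=4 -> slot 4
155: h=8 -> slot 8
248: h=15, probe 15,16 -> slot 16
567: h=3 -> slot 3
586: h=9 -> slot 9
Table: [532, ∅, ∅, 567, 46, ∅, ∅, ∅, 155, 586, ∅, 207, 394, ∅, ∅, 275, 248]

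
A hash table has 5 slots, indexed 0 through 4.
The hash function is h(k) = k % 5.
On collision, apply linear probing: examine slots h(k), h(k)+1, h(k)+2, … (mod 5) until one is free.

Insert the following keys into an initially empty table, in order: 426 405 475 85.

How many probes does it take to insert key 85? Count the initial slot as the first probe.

426: h=1 → slot 1
405: h=0 → slot 0
475: h=0, probe 0,1,2 → slot 2
85: h=0, probe 0,1,2,3 → slot 3
Table: [405, 426, 475, 85, .]

4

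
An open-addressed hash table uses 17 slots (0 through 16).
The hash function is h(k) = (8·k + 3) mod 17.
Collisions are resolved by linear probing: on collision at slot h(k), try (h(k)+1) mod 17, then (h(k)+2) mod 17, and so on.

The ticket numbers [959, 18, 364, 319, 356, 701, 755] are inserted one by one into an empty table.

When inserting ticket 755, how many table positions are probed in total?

3

959 hashes to 8; slot 8 is free -> place at 8.
18 hashes to 11; slot 11 is free -> place at 11.
364 hashes to 8; 8 taken -> place at 9.
319 hashes to 5; slot 5 is free -> place at 5.
356 hashes to 12; slot 12 is free -> place at 12.
701 hashes to 1; slot 1 is free -> place at 1.
755 hashes to 8; 8,9 taken -> place at 10.
Table: [., 701, ., ., ., 319, ., ., 959, 364, 755, 18, 356, ., ., ., .]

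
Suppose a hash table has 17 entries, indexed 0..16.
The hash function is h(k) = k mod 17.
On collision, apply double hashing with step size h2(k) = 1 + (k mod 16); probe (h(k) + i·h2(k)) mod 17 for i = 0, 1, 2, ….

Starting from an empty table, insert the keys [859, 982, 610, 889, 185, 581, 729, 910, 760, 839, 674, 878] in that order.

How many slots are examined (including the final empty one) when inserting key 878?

Insert 859: h=9, slot 9 empty -> index 9.
Insert 982: h=13, slot 13 empty -> index 13.
Insert 610: h=15, slot 15 empty -> index 15.
Insert 889: h=5, slot 5 empty -> index 5.
Insert 185: h=15, h2=10, slot 15 occupied -> index 8.
Insert 581: h=3, slot 3 empty -> index 3.
Insert 729: h=15, h2=10, slots 15,8 occupied -> index 1.
Insert 910: h=9, h2=15, slot 9 occupied -> index 7.
Insert 760: h=12, slot 12 empty -> index 12.
Insert 839: h=6, slot 6 empty -> index 6.
Insert 674: h=11, slot 11 empty -> index 11.
Insert 878: h=11, h2=15, slots 11,9,7,5,3,1 occupied -> index 16.
Table: [-, 729, -, 581, -, 889, 839, 910, 185, 859, -, 674, 760, 982, -, 610, 878]

7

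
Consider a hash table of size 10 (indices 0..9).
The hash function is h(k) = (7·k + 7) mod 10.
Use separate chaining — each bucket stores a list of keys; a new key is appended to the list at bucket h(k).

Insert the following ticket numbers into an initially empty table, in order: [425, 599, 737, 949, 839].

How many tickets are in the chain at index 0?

Insert 425: h=2, bucket 2 empty → new chain.
Insert 599: h=0, bucket 0 empty → new chain.
Insert 737: h=6, bucket 6 empty → new chain.
Insert 949: h=0, bucket 0 nonempty → append to chain.
Insert 839: h=0, bucket 0 nonempty → append to chain.
Final buckets:
0: 599 -> 949 -> 839
1: _
2: 425
3: _
4: _
5: _
6: 737
7: _
8: _
9: _

3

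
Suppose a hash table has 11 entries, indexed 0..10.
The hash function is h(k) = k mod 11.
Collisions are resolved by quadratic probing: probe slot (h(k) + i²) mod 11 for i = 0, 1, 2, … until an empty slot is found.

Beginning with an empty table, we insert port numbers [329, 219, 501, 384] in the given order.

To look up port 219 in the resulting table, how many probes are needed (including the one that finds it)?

329: h=10 -> slot 10
219: h=10, probe 10,0 -> slot 0
501: h=6 -> slot 6
384: h=10, probe 10,0,3 -> slot 3
Table: [219, ∅, ∅, 384, ∅, ∅, 501, ∅, ∅, ∅, 329]
Lookup 219: h=10, probe 10,0 → found at 0.

2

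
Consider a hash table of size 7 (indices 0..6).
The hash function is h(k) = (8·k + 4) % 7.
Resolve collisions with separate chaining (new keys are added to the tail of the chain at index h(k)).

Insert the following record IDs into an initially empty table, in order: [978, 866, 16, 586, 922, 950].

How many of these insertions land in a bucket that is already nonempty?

4

978 -> bucket 2
866 -> bucket 2 (collision)
16 -> bucket 6
586 -> bucket 2 (collision)
922 -> bucket 2 (collision)
950 -> bucket 2 (collision)
Final buckets:
0: —
1: —
2: 978 -> 866 -> 586 -> 922 -> 950
3: —
4: —
5: —
6: 16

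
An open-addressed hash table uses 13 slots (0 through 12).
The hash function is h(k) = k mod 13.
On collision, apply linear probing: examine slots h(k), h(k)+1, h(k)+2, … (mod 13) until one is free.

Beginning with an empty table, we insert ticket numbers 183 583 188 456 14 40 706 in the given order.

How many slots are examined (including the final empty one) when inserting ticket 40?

183: h=1 → slot 1
583: h=11 → slot 11
188: h=6 → slot 6
456: h=1, probe 1,2 → slot 2
14: h=1, probe 1,2,3 → slot 3
40: h=1, probe 1,2,3,4 → slot 4
706: h=4, probe 4,5 → slot 5
Table: [_, 183, 456, 14, 40, 706, 188, _, _, _, _, 583, _]

4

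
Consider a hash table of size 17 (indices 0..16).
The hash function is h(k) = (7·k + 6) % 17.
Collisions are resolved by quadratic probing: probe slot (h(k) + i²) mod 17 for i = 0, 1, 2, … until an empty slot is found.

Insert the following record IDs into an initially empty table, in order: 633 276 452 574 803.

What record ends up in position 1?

276

633: h=0 -> slot 0
276: h=0, probe 0,1 -> slot 1
452: h=8 -> slot 8
574: h=12 -> slot 12
803: h=0, probe 0,1,4 -> slot 4
Table: [633, 276, -, -, 803, -, -, -, 452, -, -, -, 574, -, -, -, -]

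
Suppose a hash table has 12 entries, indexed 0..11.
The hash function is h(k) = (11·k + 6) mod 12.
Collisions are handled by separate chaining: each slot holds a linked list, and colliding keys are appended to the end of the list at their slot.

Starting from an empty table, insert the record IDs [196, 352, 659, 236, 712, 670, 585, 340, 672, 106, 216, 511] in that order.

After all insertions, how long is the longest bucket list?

4

Insert 196: h=2, bucket 2 empty → new chain.
Insert 352: h=2, bucket 2 nonempty → append to chain.
Insert 659: h=7, bucket 7 empty → new chain.
Insert 236: h=10, bucket 10 empty → new chain.
Insert 712: h=2, bucket 2 nonempty → append to chain.
Insert 670: h=8, bucket 8 empty → new chain.
Insert 585: h=9, bucket 9 empty → new chain.
Insert 340: h=2, bucket 2 nonempty → append to chain.
Insert 672: h=6, bucket 6 empty → new chain.
Insert 106: h=8, bucket 8 nonempty → append to chain.
Insert 216: h=6, bucket 6 nonempty → append to chain.
Insert 511: h=11, bucket 11 empty → new chain.
Final buckets:
0: -
1: -
2: 196 -> 352 -> 712 -> 340
3: -
4: -
5: -
6: 672 -> 216
7: 659
8: 670 -> 106
9: 585
10: 236
11: 511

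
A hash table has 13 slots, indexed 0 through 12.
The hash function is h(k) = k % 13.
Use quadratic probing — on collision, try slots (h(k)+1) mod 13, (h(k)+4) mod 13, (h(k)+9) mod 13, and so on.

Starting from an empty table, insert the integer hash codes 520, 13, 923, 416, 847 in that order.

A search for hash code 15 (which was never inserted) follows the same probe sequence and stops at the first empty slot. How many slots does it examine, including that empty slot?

Insert 520: h=0, slot 0 empty -> index 0.
Insert 13: h=0, slot 0 occupied -> index 1.
Insert 923: h=0, slots 0,1 occupied -> index 4.
Insert 416: h=0, slots 0,1,4 occupied -> index 9.
Insert 847: h=2, slot 2 empty -> index 2.
Table: [520, 13, 847, ∅, 923, ∅, ∅, ∅, ∅, 416, ∅, ∅, ∅]
Lookup 15: h=2, probe 2,3 → slot 3 empty, not found.

2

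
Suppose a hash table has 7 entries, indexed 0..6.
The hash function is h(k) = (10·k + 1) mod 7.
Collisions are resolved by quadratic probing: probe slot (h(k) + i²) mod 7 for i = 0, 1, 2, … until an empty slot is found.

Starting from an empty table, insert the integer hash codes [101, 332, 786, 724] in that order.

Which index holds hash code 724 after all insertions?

5

101 hashes to 3; slot 3 is free → place at 3.
332 hashes to 3; 3 taken → place at 4.
786 hashes to 0; slot 0 is free → place at 0.
724 hashes to 3; 3,4,0 taken → place at 5.
Table: [786, -, -, 101, 332, 724, -]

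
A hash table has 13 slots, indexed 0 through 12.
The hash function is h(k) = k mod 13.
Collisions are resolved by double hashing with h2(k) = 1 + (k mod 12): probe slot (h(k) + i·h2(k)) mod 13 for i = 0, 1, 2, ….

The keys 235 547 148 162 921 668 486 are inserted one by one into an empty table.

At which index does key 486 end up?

12

Insert 235: h=1, slot 1 empty → index 1.
Insert 547: h=1, h2=8, slot 1 occupied → index 9.
Insert 148: h=5, slot 5 empty → index 5.
Insert 162: h=6, slot 6 empty → index 6.
Insert 921: h=11, slot 11 empty → index 11.
Insert 668: h=5, h2=9, slots 5,1 occupied → index 10.
Insert 486: h=5, h2=7, slot 5 occupied → index 12.
Table: [-, 235, -, -, -, 148, 162, -, -, 547, 668, 921, 486]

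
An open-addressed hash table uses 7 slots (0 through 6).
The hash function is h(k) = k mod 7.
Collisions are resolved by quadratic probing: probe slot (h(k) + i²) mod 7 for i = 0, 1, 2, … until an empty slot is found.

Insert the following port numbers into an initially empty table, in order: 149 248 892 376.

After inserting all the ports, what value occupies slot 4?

Insert 149: h=2, slot 2 empty → index 2.
Insert 248: h=3, slot 3 empty → index 3.
Insert 892: h=3, slot 3 occupied → index 4.
Insert 376: h=5, slot 5 empty → index 5.
Table: [—, —, 149, 248, 892, 376, —]

892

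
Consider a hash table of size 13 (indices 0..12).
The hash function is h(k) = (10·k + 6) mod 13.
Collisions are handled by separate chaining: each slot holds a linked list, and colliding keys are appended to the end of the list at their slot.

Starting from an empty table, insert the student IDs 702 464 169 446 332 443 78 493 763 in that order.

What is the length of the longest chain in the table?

3

702 -> bucket 6
464 -> bucket 5
169 -> bucket 6 (collision)
446 -> bucket 7
332 -> bucket 11
443 -> bucket 3
78 -> bucket 6 (collision)
493 -> bucket 9
763 -> bucket 5 (collision)
Final buckets:
0: -
1: -
2: -
3: 443
4: -
5: 464 -> 763
6: 702 -> 169 -> 78
7: 446
8: -
9: 493
10: -
11: 332
12: -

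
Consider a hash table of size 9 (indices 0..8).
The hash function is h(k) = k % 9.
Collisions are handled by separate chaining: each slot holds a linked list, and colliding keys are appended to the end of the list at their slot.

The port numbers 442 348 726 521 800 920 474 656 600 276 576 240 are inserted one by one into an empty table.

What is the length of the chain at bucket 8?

442 → bucket 1
348 → bucket 6
726 → bucket 6 (collision)
521 → bucket 8
800 → bucket 8 (collision)
920 → bucket 2
474 → bucket 6 (collision)
656 → bucket 8 (collision)
600 → bucket 6 (collision)
276 → bucket 6 (collision)
576 → bucket 0
240 → bucket 6 (collision)
Final buckets:
0: 576
1: 442
2: 920
3: -
4: -
5: -
6: 348 -> 726 -> 474 -> 600 -> 276 -> 240
7: -
8: 521 -> 800 -> 656

3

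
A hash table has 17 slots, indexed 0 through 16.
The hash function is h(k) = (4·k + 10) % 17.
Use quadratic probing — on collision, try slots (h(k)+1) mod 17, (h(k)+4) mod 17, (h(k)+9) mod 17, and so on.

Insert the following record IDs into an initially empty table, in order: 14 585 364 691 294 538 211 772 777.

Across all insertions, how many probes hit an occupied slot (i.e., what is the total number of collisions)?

14: h=15 -> slot 15
585: h=4 -> slot 4
364: h=4, probe 4,5 -> slot 5
691: h=3 -> slot 3
294: h=13 -> slot 13
538: h=3, probe 3,4,7 -> slot 7
211: h=4, probe 4,5,8 -> slot 8
772: h=4, probe 4,5,8,13,3,12 -> slot 12
777: h=7, probe 7,8,11 -> slot 11
Table: [., ., ., 691, 585, 364, ., 538, 211, ., ., 777, 772, 294, ., 14, .]

12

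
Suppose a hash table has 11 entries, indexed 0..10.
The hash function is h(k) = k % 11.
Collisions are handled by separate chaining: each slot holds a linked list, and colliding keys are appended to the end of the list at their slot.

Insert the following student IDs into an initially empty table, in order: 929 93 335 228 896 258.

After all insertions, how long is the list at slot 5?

5

Insert 929: h=5, bucket 5 empty → new chain.
Insert 93: h=5, bucket 5 nonempty → append to chain.
Insert 335: h=5, bucket 5 nonempty → append to chain.
Insert 228: h=8, bucket 8 empty → new chain.
Insert 896: h=5, bucket 5 nonempty → append to chain.
Insert 258: h=5, bucket 5 nonempty → append to chain.
Final buckets:
0: —
1: —
2: —
3: —
4: —
5: 929 -> 93 -> 335 -> 896 -> 258
6: —
7: —
8: 228
9: —
10: —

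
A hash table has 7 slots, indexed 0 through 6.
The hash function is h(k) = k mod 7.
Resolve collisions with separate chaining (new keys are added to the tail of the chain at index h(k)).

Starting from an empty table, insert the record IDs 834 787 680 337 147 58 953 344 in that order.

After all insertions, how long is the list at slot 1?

834 -> bucket 1
787 -> bucket 3
680 -> bucket 1 (collision)
337 -> bucket 1 (collision)
147 -> bucket 0
58 -> bucket 2
953 -> bucket 1 (collision)
344 -> bucket 1 (collision)
Final buckets:
0: 147
1: 834 -> 680 -> 337 -> 953 -> 344
2: 58
3: 787
4: _
5: _
6: _

5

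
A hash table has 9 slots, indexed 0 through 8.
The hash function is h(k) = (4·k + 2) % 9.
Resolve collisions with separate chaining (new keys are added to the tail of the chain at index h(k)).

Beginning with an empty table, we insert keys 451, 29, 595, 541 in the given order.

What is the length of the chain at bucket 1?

1

Insert 451: h=6, bucket 6 empty → new chain.
Insert 29: h=1, bucket 1 empty → new chain.
Insert 595: h=6, bucket 6 nonempty → append to chain.
Insert 541: h=6, bucket 6 nonempty → append to chain.
Final buckets:
0: ∅
1: 29
2: ∅
3: ∅
4: ∅
5: ∅
6: 451 -> 595 -> 541
7: ∅
8: ∅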